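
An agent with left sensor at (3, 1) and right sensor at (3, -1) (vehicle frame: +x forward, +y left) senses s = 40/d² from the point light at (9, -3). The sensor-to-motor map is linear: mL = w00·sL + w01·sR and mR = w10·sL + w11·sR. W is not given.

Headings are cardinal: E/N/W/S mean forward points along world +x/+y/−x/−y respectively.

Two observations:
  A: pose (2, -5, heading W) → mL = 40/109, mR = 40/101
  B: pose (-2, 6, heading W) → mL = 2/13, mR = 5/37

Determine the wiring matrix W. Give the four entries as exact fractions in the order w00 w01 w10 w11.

1 0 0 1

obs A: pose=(2,-5,W) → sL=40/109, sR=40/101, mL=40/109, mR=40/101
obs B: pose=(-2,6,W) → sL=2/13, sR=5/37, mL=2/13, mR=5/37
sensor matrix S = [[40/109, 40/101], [2/13, 5/37]]; det S = -60040/5295329
solve [mL_A; mL_B] = S·[w00; w01] and [mR_A; mR_B] = S·[w10; w11]:
  w00 = 1, w01 = 0, w10 = 0, w11 = 1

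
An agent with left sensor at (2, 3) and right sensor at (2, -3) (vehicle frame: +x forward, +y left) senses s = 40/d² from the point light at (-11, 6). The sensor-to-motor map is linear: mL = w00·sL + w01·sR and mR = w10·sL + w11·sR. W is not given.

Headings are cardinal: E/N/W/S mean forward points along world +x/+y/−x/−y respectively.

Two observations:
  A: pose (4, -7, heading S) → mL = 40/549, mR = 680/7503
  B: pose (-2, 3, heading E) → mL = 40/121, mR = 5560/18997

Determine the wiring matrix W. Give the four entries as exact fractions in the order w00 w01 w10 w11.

obs A: pose=(4,-7,S) → sL=40/549, sR=40/369, mL=40/549, mR=680/7503
obs B: pose=(-2,3,E) → sL=40/121, sR=40/157, mL=40/121, mR=5560/18997
sensor matrix S = [[40/549, 40/369], [40/121, 40/157]]; det S = -7385600/427603473
solve [mL_A; mL_B] = S·[w00; w01] and [mR_A; mR_B] = S·[w10; w11]:
  w00 = 1, w01 = 0, w10 = 1/2, w11 = 1/2

1 0 1/2 1/2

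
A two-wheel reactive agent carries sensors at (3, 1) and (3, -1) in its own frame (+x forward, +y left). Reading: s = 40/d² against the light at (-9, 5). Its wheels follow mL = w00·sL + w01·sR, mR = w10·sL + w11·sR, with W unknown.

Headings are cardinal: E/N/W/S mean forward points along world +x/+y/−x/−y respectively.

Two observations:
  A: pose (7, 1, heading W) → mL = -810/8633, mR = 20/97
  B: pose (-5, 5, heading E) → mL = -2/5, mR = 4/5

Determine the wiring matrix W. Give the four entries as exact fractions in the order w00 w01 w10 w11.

-1 1/2 1 0

obs A: pose=(7,1,W) → sL=20/97, sR=20/89, mL=-810/8633, mR=20/97
obs B: pose=(-5,5,E) → sL=4/5, sR=4/5, mL=-2/5, mR=4/5
sensor matrix S = [[20/97, 20/89], [4/5, 4/5]]; det S = -128/8633
solve [mL_A; mL_B] = S·[w00; w01] and [mR_A; mR_B] = S·[w10; w11]:
  w00 = -1, w01 = 1/2, w10 = 1, w11 = 0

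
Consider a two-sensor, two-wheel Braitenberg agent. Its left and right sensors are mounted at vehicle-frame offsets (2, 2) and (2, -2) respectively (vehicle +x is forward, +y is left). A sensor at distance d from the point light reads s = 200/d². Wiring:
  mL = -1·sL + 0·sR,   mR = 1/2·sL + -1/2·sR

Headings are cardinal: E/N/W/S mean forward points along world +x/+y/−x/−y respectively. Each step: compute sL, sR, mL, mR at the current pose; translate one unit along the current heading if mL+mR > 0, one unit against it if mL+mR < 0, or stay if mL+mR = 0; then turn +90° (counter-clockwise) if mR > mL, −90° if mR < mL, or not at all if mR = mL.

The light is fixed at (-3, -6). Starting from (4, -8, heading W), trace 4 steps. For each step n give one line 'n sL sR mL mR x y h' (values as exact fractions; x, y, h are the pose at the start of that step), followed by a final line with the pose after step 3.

n=0: pose=(4,-8,W); sL=200/41, sR=8; mL=-200/41, mR=-64/41; mL+mR=-264/41 → advance -1; mR−mL=136/41 → turn +1·90°
n=1: pose=(5,-8,S); sL=50/29, sR=50/13; mL=-50/29, mR=-400/377; mL+mR=-1050/377 → advance -1; mR−mL=250/377 → turn +1·90°
n=2: pose=(5,-7,E); sL=200/101, sR=200/109; mL=-200/101, mR=800/11009; mL+mR=-21000/11009 → advance -1; mR−mL=22600/11009 → turn +1·90°
n=3: pose=(4,-7,N); sL=100/13, sR=100/41; mL=-100/13, mR=1400/533; mL+mR=-2700/533 → advance -1; mR−mL=5500/533 → turn +1·90°

0 200/41 8 -200/41 -64/41 4 -8 W
1 50/29 50/13 -50/29 -400/377 5 -8 S
2 200/101 200/109 -200/101 800/11009 5 -7 E
3 100/13 100/41 -100/13 1400/533 4 -7 N
final 4 -8 W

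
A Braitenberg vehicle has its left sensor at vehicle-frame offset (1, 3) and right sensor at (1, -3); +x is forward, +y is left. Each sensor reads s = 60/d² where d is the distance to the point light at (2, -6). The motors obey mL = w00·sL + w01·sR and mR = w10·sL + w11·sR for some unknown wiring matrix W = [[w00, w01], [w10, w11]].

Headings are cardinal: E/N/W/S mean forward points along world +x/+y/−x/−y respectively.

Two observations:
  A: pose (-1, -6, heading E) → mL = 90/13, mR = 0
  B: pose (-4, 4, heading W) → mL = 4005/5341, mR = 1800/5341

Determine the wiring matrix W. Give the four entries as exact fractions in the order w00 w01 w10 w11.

1 1/2 1 -1

obs A: pose=(-1,-6,E) → sL=60/13, sR=60/13, mL=90/13, mR=0
obs B: pose=(-4,4,W) → sL=30/49, sR=30/109, mL=4005/5341, mR=1800/5341
sensor matrix S = [[60/13, 60/13], [30/49, 30/109]]; det S = -108000/69433
solve [mL_A; mL_B] = S·[w00; w01] and [mR_A; mR_B] = S·[w10; w11]:
  w00 = 1, w01 = 1/2, w10 = 1, w11 = -1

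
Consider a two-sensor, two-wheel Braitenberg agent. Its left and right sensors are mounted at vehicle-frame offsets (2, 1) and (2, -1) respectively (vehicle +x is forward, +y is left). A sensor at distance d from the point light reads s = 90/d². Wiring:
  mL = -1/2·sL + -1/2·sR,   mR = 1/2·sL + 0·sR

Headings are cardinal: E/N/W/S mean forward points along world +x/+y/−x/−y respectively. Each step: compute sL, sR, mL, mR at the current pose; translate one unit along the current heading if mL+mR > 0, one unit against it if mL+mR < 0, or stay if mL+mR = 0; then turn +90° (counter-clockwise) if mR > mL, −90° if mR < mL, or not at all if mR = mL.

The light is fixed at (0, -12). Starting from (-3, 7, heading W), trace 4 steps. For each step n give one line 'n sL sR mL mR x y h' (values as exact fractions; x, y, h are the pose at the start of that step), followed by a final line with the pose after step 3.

0 90/349 18/85 -6966/29665 45/349 -3 7 W
1 9/29 45/149 -1323/4321 9/58 -2 7 S
2 10/49 90/361 -4010/17689 5/49 -2 8 E
3 9/50 45/244 -2223/12200 9/100 -3 8 N
final -3 7 W

n=0: pose=(-3,7,W); sL=90/349, sR=18/85; mL=-6966/29665, mR=45/349; mL+mR=-9/85 → advance -1; mR−mL=10791/29665 → turn +1·90°
n=1: pose=(-2,7,S); sL=9/29, sR=45/149; mL=-1323/4321, mR=9/58; mL+mR=-45/298 → advance -1; mR−mL=3987/8642 → turn +1·90°
n=2: pose=(-2,8,E); sL=10/49, sR=90/361; mL=-4010/17689, mR=5/49; mL+mR=-45/361 → advance -1; mR−mL=5815/17689 → turn +1·90°
n=3: pose=(-3,8,N); sL=9/50, sR=45/244; mL=-2223/12200, mR=9/100; mL+mR=-45/488 → advance -1; mR−mL=3321/12200 → turn +1·90°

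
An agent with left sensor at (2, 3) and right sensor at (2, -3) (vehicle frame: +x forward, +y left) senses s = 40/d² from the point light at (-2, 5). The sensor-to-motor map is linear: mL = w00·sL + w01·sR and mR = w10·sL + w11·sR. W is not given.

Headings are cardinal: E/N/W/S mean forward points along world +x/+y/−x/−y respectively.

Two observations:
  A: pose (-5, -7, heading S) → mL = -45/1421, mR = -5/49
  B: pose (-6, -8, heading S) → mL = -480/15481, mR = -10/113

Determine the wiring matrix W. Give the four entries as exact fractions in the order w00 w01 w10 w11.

obs A: pose=(-5,-7,S) → sL=10/49, sR=5/29, mL=-45/1421, mR=-5/49
obs B: pose=(-6,-8,S) → sL=20/113, sR=20/137, mL=-480/15481, mR=-10/113
sensor matrix S = [[10/49, 5/29], [20/113, 20/137]]; det S = -15900/21998501
solve [mL_A; mL_B] = S·[w00; w01] and [mR_A; mR_B] = S·[w10; w11]:
  w00 = -1, w01 = 1, w10 = -1/2, w11 = 0

-1 1 -1/2 0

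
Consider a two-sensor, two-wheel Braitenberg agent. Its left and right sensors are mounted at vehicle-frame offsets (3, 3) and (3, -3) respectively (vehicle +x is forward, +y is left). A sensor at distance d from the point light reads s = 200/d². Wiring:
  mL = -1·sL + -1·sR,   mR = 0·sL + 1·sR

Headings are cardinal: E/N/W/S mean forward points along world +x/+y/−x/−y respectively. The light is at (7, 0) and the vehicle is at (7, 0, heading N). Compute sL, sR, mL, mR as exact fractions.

left sensor world pos  = (4, 3); dL² = 18
right sensor world pos = (10, 3); dR² = 18
sL = 200/18 = 100/9
sR = 200/18 = 100/9
mL = -1·sL + -1·sR = -200/9
mR = 0·sL + 1·sR = 100/9

100/9 100/9 -200/9 100/9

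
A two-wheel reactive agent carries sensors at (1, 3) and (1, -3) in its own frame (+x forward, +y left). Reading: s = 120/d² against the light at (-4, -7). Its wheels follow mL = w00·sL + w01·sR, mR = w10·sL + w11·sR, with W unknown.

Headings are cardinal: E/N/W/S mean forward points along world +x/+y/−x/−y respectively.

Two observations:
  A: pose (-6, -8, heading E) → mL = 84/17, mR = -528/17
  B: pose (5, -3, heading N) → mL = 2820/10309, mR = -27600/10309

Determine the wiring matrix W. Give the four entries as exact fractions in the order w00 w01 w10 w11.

1/2 -1 -1 -1

obs A: pose=(-6,-8,E) → sL=24, sR=120/17, mL=84/17, mR=-528/17
obs B: pose=(5,-3,N) → sL=120/61, sR=120/169, mL=2820/10309, mR=-27600/10309
sensor matrix S = [[24, 120/17], [120/61, 120/169]]; det S = 552960/175253
solve [mL_A; mL_B] = S·[w00; w01] and [mR_A; mR_B] = S·[w10; w11]:
  w00 = 1/2, w01 = -1, w10 = -1, w11 = -1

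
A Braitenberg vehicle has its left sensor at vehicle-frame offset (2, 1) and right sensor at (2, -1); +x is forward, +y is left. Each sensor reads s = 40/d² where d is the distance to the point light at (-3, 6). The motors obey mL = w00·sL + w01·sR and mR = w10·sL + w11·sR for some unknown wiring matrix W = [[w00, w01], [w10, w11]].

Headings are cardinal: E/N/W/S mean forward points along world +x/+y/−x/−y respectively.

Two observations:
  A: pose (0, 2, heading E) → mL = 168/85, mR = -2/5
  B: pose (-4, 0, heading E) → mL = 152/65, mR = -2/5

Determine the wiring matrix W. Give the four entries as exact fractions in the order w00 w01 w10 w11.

obs A: pose=(0,2,E) → sL=20/17, sR=4/5, mL=168/85, mR=-2/5
obs B: pose=(-4,0,E) → sL=20/13, sR=4/5, mL=152/65, mR=-2/5
sensor matrix S = [[20/17, 4/5], [20/13, 4/5]]; det S = -64/221
solve [mL_A; mL_B] = S·[w00; w01] and [mR_A; mR_B] = S·[w10; w11]:
  w00 = 1, w01 = 1, w10 = 0, w11 = -1/2

1 1 0 -1/2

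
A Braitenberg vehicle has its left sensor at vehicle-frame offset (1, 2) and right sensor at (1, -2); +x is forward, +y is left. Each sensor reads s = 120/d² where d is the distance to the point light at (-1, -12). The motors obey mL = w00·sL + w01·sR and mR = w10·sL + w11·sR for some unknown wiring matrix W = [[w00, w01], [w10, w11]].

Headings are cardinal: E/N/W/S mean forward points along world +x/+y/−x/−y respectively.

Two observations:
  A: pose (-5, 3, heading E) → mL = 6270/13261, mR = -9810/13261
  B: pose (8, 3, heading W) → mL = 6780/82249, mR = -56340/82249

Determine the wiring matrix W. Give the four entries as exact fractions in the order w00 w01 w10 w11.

-1/2 1 -1 -1/2

obs A: pose=(-5,3,E) → sL=60/149, sR=60/89, mL=6270/13261, mR=-9810/13261
obs B: pose=(8,3,W) → sL=120/233, sR=120/353, mL=6780/82249, mR=-56340/82249
sensor matrix S = [[60/149, 60/89], [120/233, 120/353]]; det S = -229392000/1090703989
solve [mL_A; mL_B] = S·[w00; w01] and [mR_A; mR_B] = S·[w10; w11]:
  w00 = -1/2, w01 = 1, w10 = -1, w11 = -1/2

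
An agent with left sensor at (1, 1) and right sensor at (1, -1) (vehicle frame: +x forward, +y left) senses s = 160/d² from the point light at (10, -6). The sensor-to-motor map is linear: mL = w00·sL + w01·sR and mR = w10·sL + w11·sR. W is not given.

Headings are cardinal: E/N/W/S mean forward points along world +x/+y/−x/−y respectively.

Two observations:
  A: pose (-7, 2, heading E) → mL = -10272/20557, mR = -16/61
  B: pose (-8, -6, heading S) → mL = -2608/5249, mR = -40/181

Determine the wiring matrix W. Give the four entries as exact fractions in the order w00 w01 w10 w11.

-1/2 -1/2 0 -1/2

obs A: pose=(-7,2,E) → sL=160/337, sR=32/61, mL=-10272/20557, mR=-16/61
obs B: pose=(-8,-6,S) → sL=16/29, sR=80/181, mL=-2608/5249, mR=-40/181
sensor matrix S = [[160/337, 32/61], [16/29, 80/181]]; det S = -8587264/107903693
solve [mL_A; mL_B] = S·[w00; w01] and [mR_A; mR_B] = S·[w10; w11]:
  w00 = -1/2, w01 = -1/2, w10 = 0, w11 = -1/2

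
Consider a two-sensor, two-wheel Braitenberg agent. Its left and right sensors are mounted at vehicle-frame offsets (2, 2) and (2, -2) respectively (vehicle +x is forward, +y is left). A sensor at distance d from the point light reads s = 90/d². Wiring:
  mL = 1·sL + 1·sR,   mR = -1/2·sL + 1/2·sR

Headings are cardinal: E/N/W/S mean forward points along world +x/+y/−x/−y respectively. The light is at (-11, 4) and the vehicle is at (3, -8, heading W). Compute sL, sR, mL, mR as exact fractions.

left sensor world pos  = (1, -10); dL² = 340
right sensor world pos = (1, -6); dR² = 244
sL = 90/340 = 9/34
sR = 90/244 = 45/122
mL = 1·sL + 1·sR = 657/1037
mR = -1/2·sL + 1/2·sR = 54/1037

9/34 45/122 657/1037 54/1037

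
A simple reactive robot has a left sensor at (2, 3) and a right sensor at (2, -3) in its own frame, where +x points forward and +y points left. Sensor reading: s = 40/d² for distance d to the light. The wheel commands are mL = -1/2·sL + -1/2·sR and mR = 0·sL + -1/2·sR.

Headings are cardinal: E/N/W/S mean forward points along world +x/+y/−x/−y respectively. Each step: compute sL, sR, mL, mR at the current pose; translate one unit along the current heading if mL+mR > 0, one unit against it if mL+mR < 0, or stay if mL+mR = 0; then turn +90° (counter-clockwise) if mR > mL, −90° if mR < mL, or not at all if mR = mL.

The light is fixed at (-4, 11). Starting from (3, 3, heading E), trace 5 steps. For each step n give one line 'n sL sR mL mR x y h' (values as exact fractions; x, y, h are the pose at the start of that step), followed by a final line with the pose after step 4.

0 20/53 20/101 -1540/5353 -10/101 3 3 E
1 8/9 40/117 -8/13 -20/117 2 3 N
2 1/4 10/13 -53/104 -5/13 2 2 W
3 40/221 40/137 -7160/30277 -20/137 3 2 S
4 20/53 20/101 -1540/5353 -10/101 3 3 E
final 2 3 N

n=0: pose=(3,3,E); sL=20/53, sR=20/101; mL=-1540/5353, mR=-10/101; mL+mR=-2070/5353 → advance -1; mR−mL=10/53 → turn +1·90°
n=1: pose=(2,3,N); sL=8/9, sR=40/117; mL=-8/13, mR=-20/117; mL+mR=-92/117 → advance -1; mR−mL=4/9 → turn +1·90°
n=2: pose=(2,2,W); sL=1/4, sR=10/13; mL=-53/104, mR=-5/13; mL+mR=-93/104 → advance -1; mR−mL=1/8 → turn +1·90°
n=3: pose=(3,2,S); sL=40/221, sR=40/137; mL=-7160/30277, mR=-20/137; mL+mR=-11580/30277 → advance -1; mR−mL=20/221 → turn +1·90°
n=4: pose=(3,3,E); sL=20/53, sR=20/101; mL=-1540/5353, mR=-10/101; mL+mR=-2070/5353 → advance -1; mR−mL=10/53 → turn +1·90°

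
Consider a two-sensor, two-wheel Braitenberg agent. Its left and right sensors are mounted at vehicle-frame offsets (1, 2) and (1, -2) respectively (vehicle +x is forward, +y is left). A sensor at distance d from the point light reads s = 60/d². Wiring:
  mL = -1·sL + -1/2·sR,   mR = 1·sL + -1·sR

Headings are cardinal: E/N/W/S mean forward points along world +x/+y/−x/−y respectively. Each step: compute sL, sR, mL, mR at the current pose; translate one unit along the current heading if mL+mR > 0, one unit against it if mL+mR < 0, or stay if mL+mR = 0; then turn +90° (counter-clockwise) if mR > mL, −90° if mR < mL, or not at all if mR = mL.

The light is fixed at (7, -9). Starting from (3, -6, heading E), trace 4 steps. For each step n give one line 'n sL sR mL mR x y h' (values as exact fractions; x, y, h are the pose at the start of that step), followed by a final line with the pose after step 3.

0 30/17 6 -81/17 -72/17 3 -6 E
1 12/13 12/5 -138/65 -96/65 2 -6 N
2 5/3 15/13 -175/78 20/39 2 -7 W
3 12 60/37 -474/37 384/37 3 -7 S
final 3 -6 E

n=0: pose=(3,-6,E); sL=30/17, sR=6; mL=-81/17, mR=-72/17; mL+mR=-9 → advance -1; mR−mL=9/17 → turn +1·90°
n=1: pose=(2,-6,N); sL=12/13, sR=12/5; mL=-138/65, mR=-96/65; mL+mR=-18/5 → advance -1; mR−mL=42/65 → turn +1·90°
n=2: pose=(2,-7,W); sL=5/3, sR=15/13; mL=-175/78, mR=20/39; mL+mR=-45/26 → advance -1; mR−mL=215/78 → turn +1·90°
n=3: pose=(3,-7,S); sL=12, sR=60/37; mL=-474/37, mR=384/37; mL+mR=-90/37 → advance -1; mR−mL=858/37 → turn +1·90°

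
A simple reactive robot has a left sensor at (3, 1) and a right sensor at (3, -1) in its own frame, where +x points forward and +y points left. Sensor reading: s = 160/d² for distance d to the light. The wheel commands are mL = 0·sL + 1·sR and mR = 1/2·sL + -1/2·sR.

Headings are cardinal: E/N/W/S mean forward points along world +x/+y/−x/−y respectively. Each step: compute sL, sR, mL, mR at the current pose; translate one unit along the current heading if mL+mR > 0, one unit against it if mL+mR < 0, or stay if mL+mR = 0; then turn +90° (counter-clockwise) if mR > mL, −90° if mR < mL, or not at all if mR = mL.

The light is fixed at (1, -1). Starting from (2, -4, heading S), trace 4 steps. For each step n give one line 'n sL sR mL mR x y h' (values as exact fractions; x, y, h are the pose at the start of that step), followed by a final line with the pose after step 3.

0 4 40/9 40/9 -2/9 2 -4 S
1 160/29 160/13 160/13 -1280/377 2 -5 W
2 80 80 80 0 1 -5 N
3 160/13 32/5 32/5 192/65 1 -4 E
final 2 -4 S

n=0: pose=(2,-4,S); sL=4, sR=40/9; mL=40/9, mR=-2/9; mL+mR=38/9 → advance +1; mR−mL=-14/3 → turn -1·90°
n=1: pose=(2,-5,W); sL=160/29, sR=160/13; mL=160/13, mR=-1280/377; mL+mR=3360/377 → advance +1; mR−mL=-5920/377 → turn -1·90°
n=2: pose=(1,-5,N); sL=80, sR=80; mL=80, mR=0; mL+mR=80 → advance +1; mR−mL=-80 → turn -1·90°
n=3: pose=(1,-4,E); sL=160/13, sR=32/5; mL=32/5, mR=192/65; mL+mR=608/65 → advance +1; mR−mL=-224/65 → turn -1·90°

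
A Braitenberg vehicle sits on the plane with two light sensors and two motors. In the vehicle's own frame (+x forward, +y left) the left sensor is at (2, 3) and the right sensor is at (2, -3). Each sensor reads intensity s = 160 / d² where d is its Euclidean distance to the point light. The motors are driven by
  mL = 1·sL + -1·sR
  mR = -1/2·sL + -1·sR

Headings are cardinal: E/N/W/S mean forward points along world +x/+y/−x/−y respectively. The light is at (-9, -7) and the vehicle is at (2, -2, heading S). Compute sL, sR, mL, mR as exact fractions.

left sensor world pos  = (5, -4); dL² = 205
right sensor world pos = (-1, -4); dR² = 73
sL = 160/205 = 32/41
sR = 160/73 = 160/73
mL = 1·sL + -1·sR = -4224/2993
mR = -1/2·sL + -1·sR = -7728/2993

32/41 160/73 -4224/2993 -7728/2993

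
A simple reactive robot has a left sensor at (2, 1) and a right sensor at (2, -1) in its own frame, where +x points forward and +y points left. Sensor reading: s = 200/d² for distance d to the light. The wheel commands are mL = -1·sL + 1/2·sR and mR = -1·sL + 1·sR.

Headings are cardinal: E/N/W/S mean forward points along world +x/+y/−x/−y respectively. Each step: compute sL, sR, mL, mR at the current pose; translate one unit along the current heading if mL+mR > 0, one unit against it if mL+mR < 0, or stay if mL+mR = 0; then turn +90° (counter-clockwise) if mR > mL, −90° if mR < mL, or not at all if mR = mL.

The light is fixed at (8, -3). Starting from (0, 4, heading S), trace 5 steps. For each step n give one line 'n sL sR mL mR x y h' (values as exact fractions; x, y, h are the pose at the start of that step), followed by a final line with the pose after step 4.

n=0: pose=(0,4,S); sL=100/37, sR=100/53; mL=-3450/1961, mR=-1600/1961; mL+mR=-5050/1961 → advance -1; mR−mL=50/53 → turn +1·90°
n=1: pose=(0,5,E); sL=200/117, sR=40/17; mL=-1060/1989, mR=1280/1989; mL+mR=220/1989 → advance +1; mR−mL=20/17 → turn +1·90°
n=2: pose=(1,5,N); sL=50/41, sR=25/17; mL=-675/1394, mR=175/697; mL+mR=-325/1394 → advance -1; mR−mL=25/34 → turn +1·90°
n=3: pose=(1,4,W); sL=200/117, sR=40/29; mL=-3460/3393, mR=-1120/3393; mL+mR=-4580/3393 → advance -1; mR−mL=20/29 → turn +1·90°
n=4: pose=(2,4,S); sL=4, sR=100/37; mL=-98/37, mR=-48/37; mL+mR=-146/37 → advance -1; mR−mL=50/37 → turn +1·90°

0 100/37 100/53 -3450/1961 -1600/1961 0 4 S
1 200/117 40/17 -1060/1989 1280/1989 0 5 E
2 50/41 25/17 -675/1394 175/697 1 5 N
3 200/117 40/29 -3460/3393 -1120/3393 1 4 W
4 4 100/37 -98/37 -48/37 2 4 S
final 2 5 E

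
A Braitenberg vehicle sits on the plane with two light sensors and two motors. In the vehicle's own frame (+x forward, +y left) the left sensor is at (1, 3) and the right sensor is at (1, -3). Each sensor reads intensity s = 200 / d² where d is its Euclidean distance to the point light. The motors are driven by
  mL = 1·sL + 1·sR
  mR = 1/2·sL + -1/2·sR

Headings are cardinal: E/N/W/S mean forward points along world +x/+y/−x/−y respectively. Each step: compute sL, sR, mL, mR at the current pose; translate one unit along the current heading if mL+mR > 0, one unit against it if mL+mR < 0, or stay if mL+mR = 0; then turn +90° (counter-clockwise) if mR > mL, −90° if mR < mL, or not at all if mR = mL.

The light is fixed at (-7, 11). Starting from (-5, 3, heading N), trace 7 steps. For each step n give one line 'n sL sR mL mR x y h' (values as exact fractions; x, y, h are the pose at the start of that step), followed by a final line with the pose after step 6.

0 4 100/37 248/37 24/37 -5 3 N
1 8 200/109 1072/109 336/109 -5 4 E
2 2 25/8 41/8 -9/16 -4 4 S
3 8/5 200/29 1232/145 -384/145 -4 3 W
4 4 100/37 248/37 24/37 -5 3 N
5 8 200/109 1072/109 336/109 -5 4 E
6 2 25/8 41/8 -9/16 -4 4 S
final -4 3 W

n=0: pose=(-5,3,N); sL=4, sR=100/37; mL=248/37, mR=24/37; mL+mR=272/37 → advance +1; mR−mL=-224/37 → turn -1·90°
n=1: pose=(-5,4,E); sL=8, sR=200/109; mL=1072/109, mR=336/109; mL+mR=1408/109 → advance +1; mR−mL=-736/109 → turn -1·90°
n=2: pose=(-4,4,S); sL=2, sR=25/8; mL=41/8, mR=-9/16; mL+mR=73/16 → advance +1; mR−mL=-91/16 → turn -1·90°
n=3: pose=(-4,3,W); sL=8/5, sR=200/29; mL=1232/145, mR=-384/145; mL+mR=848/145 → advance +1; mR−mL=-1616/145 → turn -1·90°
n=4: pose=(-5,3,N); sL=4, sR=100/37; mL=248/37, mR=24/37; mL+mR=272/37 → advance +1; mR−mL=-224/37 → turn -1·90°
n=5: pose=(-5,4,E); sL=8, sR=200/109; mL=1072/109, mR=336/109; mL+mR=1408/109 → advance +1; mR−mL=-736/109 → turn -1·90°
n=6: pose=(-4,4,S); sL=2, sR=25/8; mL=41/8, mR=-9/16; mL+mR=73/16 → advance +1; mR−mL=-91/16 → turn -1·90°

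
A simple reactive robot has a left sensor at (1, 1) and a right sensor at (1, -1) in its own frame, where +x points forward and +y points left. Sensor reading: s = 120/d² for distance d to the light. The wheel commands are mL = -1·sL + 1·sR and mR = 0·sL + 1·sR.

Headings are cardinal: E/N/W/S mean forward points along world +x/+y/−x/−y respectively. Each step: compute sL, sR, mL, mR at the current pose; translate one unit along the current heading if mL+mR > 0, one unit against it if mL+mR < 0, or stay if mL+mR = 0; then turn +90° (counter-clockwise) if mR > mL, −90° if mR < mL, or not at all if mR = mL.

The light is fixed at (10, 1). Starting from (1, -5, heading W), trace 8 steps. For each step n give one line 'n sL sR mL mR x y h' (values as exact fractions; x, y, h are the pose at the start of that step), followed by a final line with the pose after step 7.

0 120/149 24/25 576/3725 24/25 1 -5 W
1 12/13 12/17 -48/221 12/17 0 -5 S
2 40/39 24/29 -224/1131 24/29 0 -6 E
3 15/17 6/5 27/85 6/5 1 -6 N
4 120/149 24/25 576/3725 24/25 1 -5 W
5 12/13 12/17 -48/221 12/17 0 -5 S
6 40/39 24/29 -224/1131 24/29 0 -6 E
7 15/17 6/5 27/85 6/5 1 -6 N
final 1 -5 W

n=0: pose=(1,-5,W); sL=120/149, sR=24/25; mL=576/3725, mR=24/25; mL+mR=4152/3725 → advance +1; mR−mL=120/149 → turn +1·90°
n=1: pose=(0,-5,S); sL=12/13, sR=12/17; mL=-48/221, mR=12/17; mL+mR=108/221 → advance +1; mR−mL=12/13 → turn +1·90°
n=2: pose=(0,-6,E); sL=40/39, sR=24/29; mL=-224/1131, mR=24/29; mL+mR=712/1131 → advance +1; mR−mL=40/39 → turn +1·90°
n=3: pose=(1,-6,N); sL=15/17, sR=6/5; mL=27/85, mR=6/5; mL+mR=129/85 → advance +1; mR−mL=15/17 → turn +1·90°
n=4: pose=(1,-5,W); sL=120/149, sR=24/25; mL=576/3725, mR=24/25; mL+mR=4152/3725 → advance +1; mR−mL=120/149 → turn +1·90°
n=5: pose=(0,-5,S); sL=12/13, sR=12/17; mL=-48/221, mR=12/17; mL+mR=108/221 → advance +1; mR−mL=12/13 → turn +1·90°
n=6: pose=(0,-6,E); sL=40/39, sR=24/29; mL=-224/1131, mR=24/29; mL+mR=712/1131 → advance +1; mR−mL=40/39 → turn +1·90°
n=7: pose=(1,-6,N); sL=15/17, sR=6/5; mL=27/85, mR=6/5; mL+mR=129/85 → advance +1; mR−mL=15/17 → turn +1·90°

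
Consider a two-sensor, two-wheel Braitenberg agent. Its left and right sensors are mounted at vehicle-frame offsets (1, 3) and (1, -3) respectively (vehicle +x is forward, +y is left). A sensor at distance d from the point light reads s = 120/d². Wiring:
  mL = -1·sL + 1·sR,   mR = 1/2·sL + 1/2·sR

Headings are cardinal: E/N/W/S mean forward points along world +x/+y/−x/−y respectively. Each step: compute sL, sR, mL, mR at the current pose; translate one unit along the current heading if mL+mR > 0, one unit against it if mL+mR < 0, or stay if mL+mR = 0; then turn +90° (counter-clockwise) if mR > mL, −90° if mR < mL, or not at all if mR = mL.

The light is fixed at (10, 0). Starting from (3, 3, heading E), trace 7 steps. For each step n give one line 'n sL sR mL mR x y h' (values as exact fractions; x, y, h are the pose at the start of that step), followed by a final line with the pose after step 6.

0 5/3 10/3 5/3 5/2 3 3 E
1 120/97 24/5 1728/485 1464/485 4 3 N
2 60/37 60/13 1440/481 1500/481 4 4 E
3 120/89 120/29 7200/2581 7080/2581 5 4 N
4 3/2 6 9/2 15/4 5 5 E
5 120/17 24/13 -1152/221 984/221 6 5 S
6 4/3 20/3 16/3 4 6 6 E
final 7 6 S

n=0: pose=(3,3,E); sL=5/3, sR=10/3; mL=5/3, mR=5/2; mL+mR=25/6 → advance +1; mR−mL=5/6 → turn +1·90°
n=1: pose=(4,3,N); sL=120/97, sR=24/5; mL=1728/485, mR=1464/485; mL+mR=3192/485 → advance +1; mR−mL=-264/485 → turn -1·90°
n=2: pose=(4,4,E); sL=60/37, sR=60/13; mL=1440/481, mR=1500/481; mL+mR=2940/481 → advance +1; mR−mL=60/481 → turn +1·90°
n=3: pose=(5,4,N); sL=120/89, sR=120/29; mL=7200/2581, mR=7080/2581; mL+mR=14280/2581 → advance +1; mR−mL=-120/2581 → turn -1·90°
n=4: pose=(5,5,E); sL=3/2, sR=6; mL=9/2, mR=15/4; mL+mR=33/4 → advance +1; mR−mL=-3/4 → turn -1·90°
n=5: pose=(6,5,S); sL=120/17, sR=24/13; mL=-1152/221, mR=984/221; mL+mR=-168/221 → advance -1; mR−mL=2136/221 → turn +1·90°
n=6: pose=(6,6,E); sL=4/3, sR=20/3; mL=16/3, mR=4; mL+mR=28/3 → advance +1; mR−mL=-4/3 → turn -1·90°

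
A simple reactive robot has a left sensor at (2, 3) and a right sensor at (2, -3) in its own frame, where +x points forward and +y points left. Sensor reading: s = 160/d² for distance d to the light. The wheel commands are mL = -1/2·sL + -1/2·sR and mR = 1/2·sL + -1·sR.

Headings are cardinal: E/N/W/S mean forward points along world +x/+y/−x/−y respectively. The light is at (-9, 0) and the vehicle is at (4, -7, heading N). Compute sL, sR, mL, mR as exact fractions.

left sensor world pos  = (1, -5); dL² = 125
right sensor world pos = (7, -5); dR² = 281
sL = 160/125 = 32/25
sR = 160/281 = 160/281
mL = -1/2·sL + -1/2·sR = -6496/7025
mR = 1/2·sL + -1·sR = 496/7025

32/25 160/281 -6496/7025 496/7025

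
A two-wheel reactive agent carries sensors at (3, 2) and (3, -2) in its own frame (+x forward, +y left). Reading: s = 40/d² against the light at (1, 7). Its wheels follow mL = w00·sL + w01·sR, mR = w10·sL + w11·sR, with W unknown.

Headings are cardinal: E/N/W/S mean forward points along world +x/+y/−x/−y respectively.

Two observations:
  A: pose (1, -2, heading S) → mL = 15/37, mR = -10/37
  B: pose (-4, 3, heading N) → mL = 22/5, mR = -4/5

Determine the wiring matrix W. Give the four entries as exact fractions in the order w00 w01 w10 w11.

obs A: pose=(1,-2,S) → sL=10/37, sR=10/37, mL=15/37, mR=-10/37
obs B: pose=(-4,3,N) → sL=4/5, sR=4, mL=22/5, mR=-4/5
sensor matrix S = [[10/37, 10/37], [4/5, 4]]; det S = 32/37
solve [mL_A; mL_B] = S·[w00; w01] and [mR_A; mR_B] = S·[w10; w11]:
  w00 = 1/2, w01 = 1, w10 = -1, w11 = 0

1/2 1 -1 0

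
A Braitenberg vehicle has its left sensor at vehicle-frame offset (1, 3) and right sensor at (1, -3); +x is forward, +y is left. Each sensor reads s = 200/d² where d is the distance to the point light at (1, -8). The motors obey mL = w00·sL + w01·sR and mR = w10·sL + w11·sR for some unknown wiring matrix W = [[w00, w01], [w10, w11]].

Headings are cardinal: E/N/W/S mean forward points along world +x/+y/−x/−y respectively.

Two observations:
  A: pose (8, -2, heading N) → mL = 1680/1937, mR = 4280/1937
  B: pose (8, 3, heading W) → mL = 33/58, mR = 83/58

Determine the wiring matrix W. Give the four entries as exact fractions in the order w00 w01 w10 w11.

obs A: pose=(8,-2,N) → sL=40/13, sR=200/149, mL=1680/1937, mR=4280/1937
obs B: pose=(8,3,W) → sL=2, sR=25/29, mL=33/58, mR=83/58
sensor matrix S = [[40/13, 200/149], [2, 25/29]]; det S = -1800/56173
solve [mL_A; mL_B] = S·[w00; w01] and [mR_A; mR_B] = S·[w10; w11]:
  w00 = 1/2, w01 = -1/2, w10 = 1/2, w11 = 1/2

1/2 -1/2 1/2 1/2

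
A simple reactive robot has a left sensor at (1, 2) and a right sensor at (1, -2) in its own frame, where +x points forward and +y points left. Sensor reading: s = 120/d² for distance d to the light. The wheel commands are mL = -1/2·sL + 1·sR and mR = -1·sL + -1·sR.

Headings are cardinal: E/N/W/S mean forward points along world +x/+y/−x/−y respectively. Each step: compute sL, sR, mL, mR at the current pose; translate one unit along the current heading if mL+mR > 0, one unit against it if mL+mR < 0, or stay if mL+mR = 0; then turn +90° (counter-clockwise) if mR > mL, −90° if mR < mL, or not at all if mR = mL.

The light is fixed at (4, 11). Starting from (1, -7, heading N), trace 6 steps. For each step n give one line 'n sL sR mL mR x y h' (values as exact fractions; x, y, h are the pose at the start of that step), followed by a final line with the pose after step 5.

0 60/157 12/29 1014/4553 -3624/4553 1 -7 N
1 120/293 24/89 1692/26077 -17712/26077 1 -8 E
2 30/101 30/109 1395/11009 -6300/11009 0 -8 S
3 24/85 120/281 6828/23885 -16944/23885 0 -7 W
4 60/157 12/29 1014/4553 -3624/4553 1 -7 N
5 120/293 24/89 1692/26077 -17712/26077 1 -8 E
final 0 -8 S

n=0: pose=(1,-7,N); sL=60/157, sR=12/29; mL=1014/4553, mR=-3624/4553; mL+mR=-90/157 → advance -1; mR−mL=-4638/4553 → turn -1·90°
n=1: pose=(1,-8,E); sL=120/293, sR=24/89; mL=1692/26077, mR=-17712/26077; mL+mR=-180/293 → advance -1; mR−mL=-19404/26077 → turn -1·90°
n=2: pose=(0,-8,S); sL=30/101, sR=30/109; mL=1395/11009, mR=-6300/11009; mL+mR=-45/101 → advance -1; mR−mL=-7695/11009 → turn -1·90°
n=3: pose=(0,-7,W); sL=24/85, sR=120/281; mL=6828/23885, mR=-16944/23885; mL+mR=-36/85 → advance -1; mR−mL=-23772/23885 → turn -1·90°
n=4: pose=(1,-7,N); sL=60/157, sR=12/29; mL=1014/4553, mR=-3624/4553; mL+mR=-90/157 → advance -1; mR−mL=-4638/4553 → turn -1·90°
n=5: pose=(1,-8,E); sL=120/293, sR=24/89; mL=1692/26077, mR=-17712/26077; mL+mR=-180/293 → advance -1; mR−mL=-19404/26077 → turn -1·90°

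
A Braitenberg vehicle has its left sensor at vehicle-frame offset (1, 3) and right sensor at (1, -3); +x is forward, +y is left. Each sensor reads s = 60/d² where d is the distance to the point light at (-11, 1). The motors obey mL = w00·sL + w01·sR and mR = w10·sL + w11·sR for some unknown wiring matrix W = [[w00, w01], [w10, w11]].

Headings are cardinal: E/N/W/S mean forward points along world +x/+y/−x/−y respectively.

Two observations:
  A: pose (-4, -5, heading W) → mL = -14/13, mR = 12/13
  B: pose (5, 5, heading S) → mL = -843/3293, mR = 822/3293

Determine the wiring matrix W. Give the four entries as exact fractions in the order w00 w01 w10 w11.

1/2 -1 1/2 1/2

obs A: pose=(-4,-5,W) → sL=20/39, sR=4/3, mL=-14/13, mR=12/13
obs B: pose=(5,5,S) → sL=6/37, sR=30/89, mL=-843/3293, mR=822/3293
sensor matrix S = [[20/39, 4/3], [6/37, 30/89]]; det S = -1856/42809
solve [mL_A; mL_B] = S·[w00; w01] and [mR_A; mR_B] = S·[w10; w11]:
  w00 = 1/2, w01 = -1, w10 = 1/2, w11 = 1/2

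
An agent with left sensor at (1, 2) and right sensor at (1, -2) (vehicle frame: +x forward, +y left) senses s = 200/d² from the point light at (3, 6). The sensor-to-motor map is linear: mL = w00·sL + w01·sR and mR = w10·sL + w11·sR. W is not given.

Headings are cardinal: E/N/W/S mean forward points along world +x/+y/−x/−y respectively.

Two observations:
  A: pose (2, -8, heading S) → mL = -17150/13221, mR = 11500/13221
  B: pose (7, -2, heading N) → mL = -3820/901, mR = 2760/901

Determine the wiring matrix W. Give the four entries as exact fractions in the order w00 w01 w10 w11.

-1/2 -1 1/2 1/2

obs A: pose=(2,-8,S) → sL=100/113, sR=100/117, mL=-17150/13221, mR=11500/13221
obs B: pose=(7,-2,N) → sL=200/53, sR=40/17, mL=-3820/901, mR=2760/901
sensor matrix S = [[100/113, 100/117], [200/53, 40/17]]; det S = -13616000/11912121
solve [mL_A; mL_B] = S·[w00; w01] and [mR_A; mR_B] = S·[w10; w11]:
  w00 = -1/2, w01 = -1, w10 = 1/2, w11 = 1/2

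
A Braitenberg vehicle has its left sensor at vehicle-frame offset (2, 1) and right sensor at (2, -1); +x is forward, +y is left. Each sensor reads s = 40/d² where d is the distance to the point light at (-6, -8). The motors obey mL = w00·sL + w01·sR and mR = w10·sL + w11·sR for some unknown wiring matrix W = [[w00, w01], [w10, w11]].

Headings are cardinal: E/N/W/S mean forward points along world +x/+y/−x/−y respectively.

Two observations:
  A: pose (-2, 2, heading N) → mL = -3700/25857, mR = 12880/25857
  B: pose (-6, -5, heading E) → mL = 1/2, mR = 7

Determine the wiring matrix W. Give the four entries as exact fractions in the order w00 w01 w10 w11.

obs A: pose=(-2,2,N) → sL=40/153, sR=40/169, mL=-3700/25857, mR=12880/25857
obs B: pose=(-6,-5,E) → sL=2, sR=5, mL=1/2, mR=7
sensor matrix S = [[40/153, 40/169], [2, 5]]; det S = 21560/25857
solve [mL_A; mL_B] = S·[w00; w01] and [mR_A; mR_B] = S·[w10; w11]:
  w00 = -1, w01 = 1/2, w10 = 1, w11 = 1

-1 1/2 1 1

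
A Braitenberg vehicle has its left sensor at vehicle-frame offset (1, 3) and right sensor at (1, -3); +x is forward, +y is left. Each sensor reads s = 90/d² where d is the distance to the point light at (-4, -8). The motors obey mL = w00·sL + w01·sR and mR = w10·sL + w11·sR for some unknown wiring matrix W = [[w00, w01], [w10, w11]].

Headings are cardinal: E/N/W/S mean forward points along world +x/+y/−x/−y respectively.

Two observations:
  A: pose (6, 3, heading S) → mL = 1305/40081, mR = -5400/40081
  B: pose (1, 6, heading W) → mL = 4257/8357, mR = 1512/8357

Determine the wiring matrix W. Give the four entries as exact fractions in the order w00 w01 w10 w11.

obs A: pose=(6,3,S) → sL=90/269, sR=90/149, mL=1305/40081, mR=-5400/40081
obs B: pose=(1,6,W) → sL=90/137, sR=18/61, mL=4257/8357, mR=1512/8357
sensor matrix S = [[90/269, 90/149], [90/137, 18/61]]; det S = -99843840/334956917
solve [mL_A; mL_B] = S·[w00; w01] and [mR_A; mR_B] = S·[w10; w11]:
  w00 = 1, w01 = -1/2, w10 = 1/2, w11 = -1/2

1 -1/2 1/2 -1/2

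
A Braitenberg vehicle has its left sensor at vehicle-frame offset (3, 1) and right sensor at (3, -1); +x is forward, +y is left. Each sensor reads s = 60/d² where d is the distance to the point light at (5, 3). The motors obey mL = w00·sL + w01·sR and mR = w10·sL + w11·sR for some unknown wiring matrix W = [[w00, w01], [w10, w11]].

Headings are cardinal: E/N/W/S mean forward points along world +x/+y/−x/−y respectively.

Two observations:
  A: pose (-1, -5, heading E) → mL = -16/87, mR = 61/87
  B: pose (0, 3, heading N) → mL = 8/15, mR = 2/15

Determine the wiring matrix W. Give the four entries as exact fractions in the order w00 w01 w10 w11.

-1/2 1/2 1 -1/2

obs A: pose=(-1,-5,E) → sL=30/29, sR=2/3, mL=-16/87, mR=61/87
obs B: pose=(0,3,N) → sL=4/3, sR=12/5, mL=8/15, mR=2/15
sensor matrix S = [[30/29, 2/3], [4/3, 12/5]]; det S = 416/261
solve [mL_A; mL_B] = S·[w00; w01] and [mR_A; mR_B] = S·[w10; w11]:
  w00 = -1/2, w01 = 1/2, w10 = 1, w11 = -1/2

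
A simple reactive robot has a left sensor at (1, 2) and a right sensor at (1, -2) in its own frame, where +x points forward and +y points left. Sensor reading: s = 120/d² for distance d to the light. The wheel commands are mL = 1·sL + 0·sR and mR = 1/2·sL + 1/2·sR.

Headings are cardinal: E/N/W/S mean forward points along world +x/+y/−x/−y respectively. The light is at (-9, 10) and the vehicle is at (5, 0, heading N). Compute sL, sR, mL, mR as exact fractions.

left sensor world pos  = (3, 1); dL² = 225
right sensor world pos = (7, 1); dR² = 337
sL = 120/225 = 8/15
sR = 120/337 = 120/337
mL = 1·sL + 0·sR = 8/15
mR = 1/2·sL + 1/2·sR = 2248/5055

8/15 120/337 8/15 2248/5055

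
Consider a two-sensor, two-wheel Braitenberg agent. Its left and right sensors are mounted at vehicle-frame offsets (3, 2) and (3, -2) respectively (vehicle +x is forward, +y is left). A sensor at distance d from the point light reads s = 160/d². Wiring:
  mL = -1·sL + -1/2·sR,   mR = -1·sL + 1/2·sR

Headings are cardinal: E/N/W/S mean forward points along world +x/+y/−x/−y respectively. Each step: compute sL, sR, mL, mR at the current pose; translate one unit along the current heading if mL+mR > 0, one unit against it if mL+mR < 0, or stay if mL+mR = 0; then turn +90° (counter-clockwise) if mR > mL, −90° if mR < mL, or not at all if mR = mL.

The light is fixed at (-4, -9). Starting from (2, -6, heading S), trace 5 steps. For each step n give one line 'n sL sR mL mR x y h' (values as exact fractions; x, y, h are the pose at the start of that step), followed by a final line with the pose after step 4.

n=0: pose=(2,-6,S); sL=5/2, sR=10; mL=-15/2, mR=5/2; mL+mR=-5 → advance -1; mR−mL=10 → turn +1·90°
n=1: pose=(2,-5,E); sL=160/117, sR=32/17; mL=-4592/1989, mR=-848/1989; mL+mR=-320/117 → advance -1; mR−mL=32/17 → turn +1·90°
n=2: pose=(1,-5,N); sL=80/29, sR=80/49; mL=-5080/1421, mR=-2760/1421; mL+mR=-160/29 → advance -1; mR−mL=80/49 → turn +1·90°
n=3: pose=(1,-6,W); sL=32, sR=160/29; mL=-1008/29, mR=-848/29; mL+mR=-64 → advance -1; mR−mL=160/29 → turn +1·90°
n=4: pose=(2,-6,S); sL=5/2, sR=10; mL=-15/2, mR=5/2; mL+mR=-5 → advance -1; mR−mL=10 → turn +1·90°

0 5/2 10 -15/2 5/2 2 -6 S
1 160/117 32/17 -4592/1989 -848/1989 2 -5 E
2 80/29 80/49 -5080/1421 -2760/1421 1 -5 N
3 32 160/29 -1008/29 -848/29 1 -6 W
4 5/2 10 -15/2 5/2 2 -6 S
final 2 -5 E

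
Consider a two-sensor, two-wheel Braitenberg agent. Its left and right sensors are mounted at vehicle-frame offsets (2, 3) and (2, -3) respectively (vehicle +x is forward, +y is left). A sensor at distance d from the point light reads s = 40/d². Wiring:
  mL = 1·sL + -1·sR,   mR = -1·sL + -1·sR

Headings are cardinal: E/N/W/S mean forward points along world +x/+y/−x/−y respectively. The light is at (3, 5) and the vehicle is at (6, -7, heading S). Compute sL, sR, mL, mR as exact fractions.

5/29 10/49 -45/1421 -535/1421

left sensor world pos  = (9, -9); dL² = 232
right sensor world pos = (3, -9); dR² = 196
sL = 40/232 = 5/29
sR = 40/196 = 10/49
mL = 1·sL + -1·sR = -45/1421
mR = -1·sL + -1·sR = -535/1421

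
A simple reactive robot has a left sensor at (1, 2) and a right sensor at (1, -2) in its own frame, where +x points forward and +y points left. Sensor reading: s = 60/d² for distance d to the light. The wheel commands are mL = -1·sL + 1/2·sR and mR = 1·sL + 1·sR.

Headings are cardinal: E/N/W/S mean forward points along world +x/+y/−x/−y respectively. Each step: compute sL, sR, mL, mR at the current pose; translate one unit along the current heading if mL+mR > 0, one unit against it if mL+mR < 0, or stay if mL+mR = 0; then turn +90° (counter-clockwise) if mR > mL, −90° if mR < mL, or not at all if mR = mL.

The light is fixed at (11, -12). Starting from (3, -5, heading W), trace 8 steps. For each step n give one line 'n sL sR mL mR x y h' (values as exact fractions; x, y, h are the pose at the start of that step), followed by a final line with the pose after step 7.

n=0: pose=(3,-5,W); sL=30/53, sR=10/27; mL=-545/1431, mR=1340/1431; mL+mR=5/9 → advance +1; mR−mL=1885/1431 → turn +1·90°
n=1: pose=(2,-5,S); sL=12/17, sR=60/157; mL=-1374/2669, mR=2904/2669; mL+mR=90/157 → advance +1; mR−mL=4278/2669 → turn +1·90°
n=2: pose=(2,-6,E); sL=15/32, sR=3/4; mL=-3/32, mR=39/32; mL+mR=9/8 → advance +1; mR−mL=21/16 → turn +1·90°
n=3: pose=(3,-6,N); sL=60/149, sR=12/17; mL=-126/2533, mR=2808/2533; mL+mR=18/17 → advance +1; mR−mL=2934/2533 → turn +1·90°
n=4: pose=(3,-5,W); sL=30/53, sR=10/27; mL=-545/1431, mR=1340/1431; mL+mR=5/9 → advance +1; mR−mL=1885/1431 → turn +1·90°
n=5: pose=(2,-5,S); sL=12/17, sR=60/157; mL=-1374/2669, mR=2904/2669; mL+mR=90/157 → advance +1; mR−mL=4278/2669 → turn +1·90°
n=6: pose=(2,-6,E); sL=15/32, sR=3/4; mL=-3/32, mR=39/32; mL+mR=9/8 → advance +1; mR−mL=21/16 → turn +1·90°
n=7: pose=(3,-6,N); sL=60/149, sR=12/17; mL=-126/2533, mR=2808/2533; mL+mR=18/17 → advance +1; mR−mL=2934/2533 → turn +1·90°

0 30/53 10/27 -545/1431 1340/1431 3 -5 W
1 12/17 60/157 -1374/2669 2904/2669 2 -5 S
2 15/32 3/4 -3/32 39/32 2 -6 E
3 60/149 12/17 -126/2533 2808/2533 3 -6 N
4 30/53 10/27 -545/1431 1340/1431 3 -5 W
5 12/17 60/157 -1374/2669 2904/2669 2 -5 S
6 15/32 3/4 -3/32 39/32 2 -6 E
7 60/149 12/17 -126/2533 2808/2533 3 -6 N
final 3 -5 W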